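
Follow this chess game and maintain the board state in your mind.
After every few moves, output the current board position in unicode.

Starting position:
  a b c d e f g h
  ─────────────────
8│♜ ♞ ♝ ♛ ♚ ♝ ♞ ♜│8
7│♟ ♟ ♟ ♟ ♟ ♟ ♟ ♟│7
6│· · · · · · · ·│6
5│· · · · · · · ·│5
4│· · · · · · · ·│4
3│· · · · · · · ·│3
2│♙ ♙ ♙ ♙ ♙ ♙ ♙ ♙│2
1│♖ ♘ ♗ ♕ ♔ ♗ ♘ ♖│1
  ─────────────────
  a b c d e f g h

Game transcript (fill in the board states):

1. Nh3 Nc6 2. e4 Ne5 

  a b c d e f g h
  ─────────────────
8│♜ · ♝ ♛ ♚ ♝ ♞ ♜│8
7│♟ ♟ ♟ ♟ ♟ ♟ ♟ ♟│7
6│· · · · · · · ·│6
5│· · · · ♞ · · ·│5
4│· · · · ♙ · · ·│4
3│· · · · · · · ♘│3
2│♙ ♙ ♙ ♙ · ♙ ♙ ♙│2
1│♖ ♘ ♗ ♕ ♔ ♗ · ♖│1
  ─────────────────
  a b c d e f g h

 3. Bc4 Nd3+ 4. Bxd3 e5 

  a b c d e f g h
  ─────────────────
8│♜ · ♝ ♛ ♚ ♝ ♞ ♜│8
7│♟ ♟ ♟ ♟ · ♟ ♟ ♟│7
6│· · · · · · · ·│6
5│· · · · ♟ · · ·│5
4│· · · · ♙ · · ·│4
3│· · · ♗ · · · ♘│3
2│♙ ♙ ♙ ♙ · ♙ ♙ ♙│2
1│♖ ♘ ♗ ♕ ♔ · · ♖│1
  ─────────────────
  a b c d e f g h

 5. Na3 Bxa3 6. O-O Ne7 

  a b c d e f g h
  ─────────────────
8│♜ · ♝ ♛ ♚ · · ♜│8
7│♟ ♟ ♟ ♟ ♞ ♟ ♟ ♟│7
6│· · · · · · · ·│6
5│· · · · ♟ · · ·│5
4│· · · · ♙ · · ·│4
3│♝ · · ♗ · · · ♘│3
2│♙ ♙ ♙ ♙ · ♙ ♙ ♙│2
1│♖ · ♗ ♕ · ♖ ♔ ·│1
  ─────────────────
  a b c d e f g h

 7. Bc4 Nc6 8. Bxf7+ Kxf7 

  a b c d e f g h
  ─────────────────
8│♜ · ♝ ♛ · · · ♜│8
7│♟ ♟ ♟ ♟ · ♚ ♟ ♟│7
6│· · ♞ · · · · ·│6
5│· · · · ♟ · · ·│5
4│· · · · ♙ · · ·│4
3│♝ · · · · · · ♘│3
2│♙ ♙ ♙ ♙ · ♙ ♙ ♙│2
1│♖ · ♗ ♕ · ♖ ♔ ·│1
  ─────────────────
  a b c d e f g h

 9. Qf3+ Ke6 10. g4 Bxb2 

  a b c d e f g h
  ─────────────────
8│♜ · ♝ ♛ · · · ♜│8
7│♟ ♟ ♟ ♟ · · ♟ ♟│7
6│· · ♞ · ♚ · · ·│6
5│· · · · ♟ · · ·│5
4│· · · · ♙ · ♙ ·│4
3│· · · · · ♕ · ♘│3
2│♙ ♝ ♙ ♙ · ♙ · ♙│2
1│♖ · ♗ · · ♖ ♔ ·│1
  ─────────────────
  a b c d e f g h



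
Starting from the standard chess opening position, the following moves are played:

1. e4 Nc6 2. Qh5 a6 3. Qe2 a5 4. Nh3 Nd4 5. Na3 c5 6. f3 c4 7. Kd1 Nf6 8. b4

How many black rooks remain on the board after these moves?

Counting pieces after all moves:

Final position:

  a b c d e f g h
  ─────────────────
8│♜ · ♝ ♛ ♚ ♝ · ♜│8
7│· ♟ · ♟ ♟ ♟ ♟ ♟│7
6│· · · · · ♞ · ·│6
5│♟ · · · · · · ·│5
4│· ♙ ♟ ♞ ♙ · · ·│4
3│♘ · · · · ♙ · ♘│3
2│♙ · ♙ ♙ ♕ · ♙ ♙│2
1│♖ · ♗ ♔ · ♗ · ♖│1
  ─────────────────
  a b c d e f g h


2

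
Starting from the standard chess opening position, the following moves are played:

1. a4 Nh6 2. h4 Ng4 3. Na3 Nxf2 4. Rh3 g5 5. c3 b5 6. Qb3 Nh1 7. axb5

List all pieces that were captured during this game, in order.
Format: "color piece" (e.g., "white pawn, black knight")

Tracking captures:
  Nxf2: captured white pawn
  axb5: captured black pawn

white pawn, black pawn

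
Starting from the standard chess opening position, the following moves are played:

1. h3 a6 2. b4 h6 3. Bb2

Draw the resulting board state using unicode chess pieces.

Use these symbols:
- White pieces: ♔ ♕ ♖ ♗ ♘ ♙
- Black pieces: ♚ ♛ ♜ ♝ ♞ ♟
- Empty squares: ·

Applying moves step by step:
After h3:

♜ ♞ ♝ ♛ ♚ ♝ ♞ ♜
♟ ♟ ♟ ♟ ♟ ♟ ♟ ♟
· · · · · · · ·
· · · · · · · ·
· · · · · · · ·
· · · · · · · ♙
♙ ♙ ♙ ♙ ♙ ♙ ♙ ·
♖ ♘ ♗ ♕ ♔ ♗ ♘ ♖


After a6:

♜ ♞ ♝ ♛ ♚ ♝ ♞ ♜
· ♟ ♟ ♟ ♟ ♟ ♟ ♟
♟ · · · · · · ·
· · · · · · · ·
· · · · · · · ·
· · · · · · · ♙
♙ ♙ ♙ ♙ ♙ ♙ ♙ ·
♖ ♘ ♗ ♕ ♔ ♗ ♘ ♖


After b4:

♜ ♞ ♝ ♛ ♚ ♝ ♞ ♜
· ♟ ♟ ♟ ♟ ♟ ♟ ♟
♟ · · · · · · ·
· · · · · · · ·
· ♙ · · · · · ·
· · · · · · · ♙
♙ · ♙ ♙ ♙ ♙ ♙ ·
♖ ♘ ♗ ♕ ♔ ♗ ♘ ♖


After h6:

♜ ♞ ♝ ♛ ♚ ♝ ♞ ♜
· ♟ ♟ ♟ ♟ ♟ ♟ ·
♟ · · · · · · ♟
· · · · · · · ·
· ♙ · · · · · ·
· · · · · · · ♙
♙ · ♙ ♙ ♙ ♙ ♙ ·
♖ ♘ ♗ ♕ ♔ ♗ ♘ ♖


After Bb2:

♜ ♞ ♝ ♛ ♚ ♝ ♞ ♜
· ♟ ♟ ♟ ♟ ♟ ♟ ·
♟ · · · · · · ♟
· · · · · · · ·
· ♙ · · · · · ·
· · · · · · · ♙
♙ ♗ ♙ ♙ ♙ ♙ ♙ ·
♖ ♘ · ♕ ♔ ♗ ♘ ♖



  a b c d e f g h
  ─────────────────
8│♜ ♞ ♝ ♛ ♚ ♝ ♞ ♜│8
7│· ♟ ♟ ♟ ♟ ♟ ♟ ·│7
6│♟ · · · · · · ♟│6
5│· · · · · · · ·│5
4│· ♙ · · · · · ·│4
3│· · · · · · · ♙│3
2│♙ ♗ ♙ ♙ ♙ ♙ ♙ ·│2
1│♖ ♘ · ♕ ♔ ♗ ♘ ♖│1
  ─────────────────
  a b c d e f g h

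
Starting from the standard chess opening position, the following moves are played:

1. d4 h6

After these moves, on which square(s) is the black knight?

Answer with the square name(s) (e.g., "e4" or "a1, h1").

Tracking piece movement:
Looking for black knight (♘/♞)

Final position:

  a b c d e f g h
  ─────────────────
8│♜ ♞ ♝ ♛ ♚ ♝ ♞ ♜│8
7│♟ ♟ ♟ ♟ ♟ ♟ ♟ ·│7
6│· · · · · · · ♟│6
5│· · · · · · · ·│5
4│· · · ♙ · · · ·│4
3│· · · · · · · ·│3
2│♙ ♙ ♙ · ♙ ♙ ♙ ♙│2
1│♖ ♘ ♗ ♕ ♔ ♗ ♘ ♖│1
  ─────────────────
  a b c d e f g h


b8, g8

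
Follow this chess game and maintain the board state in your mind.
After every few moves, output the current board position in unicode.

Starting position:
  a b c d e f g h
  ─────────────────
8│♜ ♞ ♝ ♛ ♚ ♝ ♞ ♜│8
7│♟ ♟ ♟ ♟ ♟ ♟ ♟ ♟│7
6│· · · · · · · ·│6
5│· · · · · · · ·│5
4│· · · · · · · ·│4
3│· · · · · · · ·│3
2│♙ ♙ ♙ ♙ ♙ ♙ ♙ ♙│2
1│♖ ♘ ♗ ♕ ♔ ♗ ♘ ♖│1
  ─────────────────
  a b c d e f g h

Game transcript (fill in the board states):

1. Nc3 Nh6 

  a b c d e f g h
  ─────────────────
8│♜ ♞ ♝ ♛ ♚ ♝ · ♜│8
7│♟ ♟ ♟ ♟ ♟ ♟ ♟ ♟│7
6│· · · · · · · ♞│6
5│· · · · · · · ·│5
4│· · · · · · · ·│4
3│· · ♘ · · · · ·│3
2│♙ ♙ ♙ ♙ ♙ ♙ ♙ ♙│2
1│♖ · ♗ ♕ ♔ ♗ ♘ ♖│1
  ─────────────────
  a b c d e f g h

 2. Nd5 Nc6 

  a b c d e f g h
  ─────────────────
8│♜ · ♝ ♛ ♚ ♝ · ♜│8
7│♟ ♟ ♟ ♟ ♟ ♟ ♟ ♟│7
6│· · ♞ · · · · ♞│6
5│· · · ♘ · · · ·│5
4│· · · · · · · ·│4
3│· · · · · · · ·│3
2│♙ ♙ ♙ ♙ ♙ ♙ ♙ ♙│2
1│♖ · ♗ ♕ ♔ ♗ ♘ ♖│1
  ─────────────────
  a b c d e f g h

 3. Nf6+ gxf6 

  a b c d e f g h
  ─────────────────
8│♜ · ♝ ♛ ♚ ♝ · ♜│8
7│♟ ♟ ♟ ♟ ♟ ♟ · ♟│7
6│· · ♞ · · ♟ · ♞│6
5│· · · · · · · ·│5
4│· · · · · · · ·│4
3│· · · · · · · ·│3
2│♙ ♙ ♙ ♙ ♙ ♙ ♙ ♙│2
1│♖ · ♗ ♕ ♔ ♗ ♘ ♖│1
  ─────────────────
  a b c d e f g h

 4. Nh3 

  a b c d e f g h
  ─────────────────
8│♜ · ♝ ♛ ♚ ♝ · ♜│8
7│♟ ♟ ♟ ♟ ♟ ♟ · ♟│7
6│· · ♞ · · ♟ · ♞│6
5│· · · · · · · ·│5
4│· · · · · · · ·│4
3│· · · · · · · ♘│3
2│♙ ♙ ♙ ♙ ♙ ♙ ♙ ♙│2
1│♖ · ♗ ♕ ♔ ♗ · ♖│1
  ─────────────────
  a b c d e f g h


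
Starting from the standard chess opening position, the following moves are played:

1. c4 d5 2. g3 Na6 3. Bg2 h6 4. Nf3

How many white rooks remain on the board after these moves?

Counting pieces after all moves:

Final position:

  a b c d e f g h
  ─────────────────
8│♜ · ♝ ♛ ♚ ♝ ♞ ♜│8
7│♟ ♟ ♟ · ♟ ♟ ♟ ·│7
6│♞ · · · · · · ♟│6
5│· · · ♟ · · · ·│5
4│· · ♙ · · · · ·│4
3│· · · · · ♘ ♙ ·│3
2│♙ ♙ · ♙ ♙ ♙ ♗ ♙│2
1│♖ ♘ ♗ ♕ ♔ · · ♖│1
  ─────────────────
  a b c d e f g h


2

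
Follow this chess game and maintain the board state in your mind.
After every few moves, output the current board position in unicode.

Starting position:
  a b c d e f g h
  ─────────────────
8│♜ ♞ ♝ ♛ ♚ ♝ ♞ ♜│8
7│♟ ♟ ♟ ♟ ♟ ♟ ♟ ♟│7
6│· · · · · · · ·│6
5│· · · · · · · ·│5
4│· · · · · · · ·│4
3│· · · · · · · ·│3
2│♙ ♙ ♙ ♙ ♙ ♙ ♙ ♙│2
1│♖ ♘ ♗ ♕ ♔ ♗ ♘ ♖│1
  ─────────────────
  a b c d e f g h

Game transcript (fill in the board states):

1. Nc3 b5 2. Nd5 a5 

  a b c d e f g h
  ─────────────────
8│♜ ♞ ♝ ♛ ♚ ♝ ♞ ♜│8
7│· · ♟ ♟ ♟ ♟ ♟ ♟│7
6│· · · · · · · ·│6
5│♟ ♟ · ♘ · · · ·│5
4│· · · · · · · ·│4
3│· · · · · · · ·│3
2│♙ ♙ ♙ ♙ ♙ ♙ ♙ ♙│2
1│♖ · ♗ ♕ ♔ ♗ ♘ ♖│1
  ─────────────────
  a b c d e f g h

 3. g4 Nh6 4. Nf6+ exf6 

  a b c d e f g h
  ─────────────────
8│♜ ♞ ♝ ♛ ♚ ♝ · ♜│8
7│· · ♟ ♟ · ♟ ♟ ♟│7
6│· · · · · ♟ · ♞│6
5│♟ ♟ · · · · · ·│5
4│· · · · · · ♙ ·│4
3│· · · · · · · ·│3
2│♙ ♙ ♙ ♙ ♙ ♙ · ♙│2
1│♖ · ♗ ♕ ♔ ♗ ♘ ♖│1
  ─────────────────
  a b c d e f g h

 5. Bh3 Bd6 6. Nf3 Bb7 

  a b c d e f g h
  ─────────────────
8│♜ ♞ · ♛ ♚ · · ♜│8
7│· ♝ ♟ ♟ · ♟ ♟ ♟│7
6│· · · ♝ · ♟ · ♞│6
5│♟ ♟ · · · · · ·│5
4│· · · · · · ♙ ·│4
3│· · · · · ♘ · ♗│3
2│♙ ♙ ♙ ♙ ♙ ♙ · ♙│2
1│♖ · ♗ ♕ ♔ · · ♖│1
  ─────────────────
  a b c d e f g h

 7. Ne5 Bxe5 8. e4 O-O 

  a b c d e f g h
  ─────────────────
8│♜ ♞ · ♛ · ♜ ♚ ·│8
7│· ♝ ♟ ♟ · ♟ ♟ ♟│7
6│· · · · · ♟ · ♞│6
5│♟ ♟ · · ♝ · · ·│5
4│· · · · ♙ · ♙ ·│4
3│· · · · · · · ♗│3
2│♙ ♙ ♙ ♙ · ♙ · ♙│2
1│♖ · ♗ ♕ ♔ · · ♖│1
  ─────────────────
  a b c d e f g h

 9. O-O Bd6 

  a b c d e f g h
  ─────────────────
8│♜ ♞ · ♛ · ♜ ♚ ·│8
7│· ♝ ♟ ♟ · ♟ ♟ ♟│7
6│· · · ♝ · ♟ · ♞│6
5│♟ ♟ · · · · · ·│5
4│· · · · ♙ · ♙ ·│4
3│· · · · · · · ♗│3
2│♙ ♙ ♙ ♙ · ♙ · ♙│2
1│♖ · ♗ ♕ · ♖ ♔ ·│1
  ─────────────────
  a b c d e f g h


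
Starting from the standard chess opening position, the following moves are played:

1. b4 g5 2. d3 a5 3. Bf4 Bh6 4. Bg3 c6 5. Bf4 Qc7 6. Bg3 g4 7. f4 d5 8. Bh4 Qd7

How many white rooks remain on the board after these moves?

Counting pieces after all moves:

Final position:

  a b c d e f g h
  ─────────────────
8│♜ ♞ ♝ · ♚ · ♞ ♜│8
7│· ♟ · ♛ ♟ ♟ · ♟│7
6│· · ♟ · · · · ♝│6
5│♟ · · ♟ · · · ·│5
4│· ♙ · · · ♙ ♟ ♗│4
3│· · · ♙ · · · ·│3
2│♙ · ♙ · ♙ · ♙ ♙│2
1│♖ ♘ · ♕ ♔ ♗ ♘ ♖│1
  ─────────────────
  a b c d e f g h


2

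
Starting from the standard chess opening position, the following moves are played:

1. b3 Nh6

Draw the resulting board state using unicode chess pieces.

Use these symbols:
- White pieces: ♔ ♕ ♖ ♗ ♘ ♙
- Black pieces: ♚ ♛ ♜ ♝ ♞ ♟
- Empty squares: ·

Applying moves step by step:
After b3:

♜ ♞ ♝ ♛ ♚ ♝ ♞ ♜
♟ ♟ ♟ ♟ ♟ ♟ ♟ ♟
· · · · · · · ·
· · · · · · · ·
· · · · · · · ·
· ♙ · · · · · ·
♙ · ♙ ♙ ♙ ♙ ♙ ♙
♖ ♘ ♗ ♕ ♔ ♗ ♘ ♖


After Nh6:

♜ ♞ ♝ ♛ ♚ ♝ · ♜
♟ ♟ ♟ ♟ ♟ ♟ ♟ ♟
· · · · · · · ♞
· · · · · · · ·
· · · · · · · ·
· ♙ · · · · · ·
♙ · ♙ ♙ ♙ ♙ ♙ ♙
♖ ♘ ♗ ♕ ♔ ♗ ♘ ♖



  a b c d e f g h
  ─────────────────
8│♜ ♞ ♝ ♛ ♚ ♝ · ♜│8
7│♟ ♟ ♟ ♟ ♟ ♟ ♟ ♟│7
6│· · · · · · · ♞│6
5│· · · · · · · ·│5
4│· · · · · · · ·│4
3│· ♙ · · · · · ·│3
2│♙ · ♙ ♙ ♙ ♙ ♙ ♙│2
1│♖ ♘ ♗ ♕ ♔ ♗ ♘ ♖│1
  ─────────────────
  a b c d e f g h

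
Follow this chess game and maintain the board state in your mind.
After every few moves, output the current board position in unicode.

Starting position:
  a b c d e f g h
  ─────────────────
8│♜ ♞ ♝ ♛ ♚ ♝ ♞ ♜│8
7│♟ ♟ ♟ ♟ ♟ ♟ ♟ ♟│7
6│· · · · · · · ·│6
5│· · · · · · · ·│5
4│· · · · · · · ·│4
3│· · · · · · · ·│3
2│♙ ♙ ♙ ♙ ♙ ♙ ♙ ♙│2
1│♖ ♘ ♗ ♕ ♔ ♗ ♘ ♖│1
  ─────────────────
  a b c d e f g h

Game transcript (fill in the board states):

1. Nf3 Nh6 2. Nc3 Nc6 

  a b c d e f g h
  ─────────────────
8│♜ · ♝ ♛ ♚ ♝ · ♜│8
7│♟ ♟ ♟ ♟ ♟ ♟ ♟ ♟│7
6│· · ♞ · · · · ♞│6
5│· · · · · · · ·│5
4│· · · · · · · ·│4
3│· · ♘ · · ♘ · ·│3
2│♙ ♙ ♙ ♙ ♙ ♙ ♙ ♙│2
1│♖ · ♗ ♕ ♔ ♗ · ♖│1
  ─────────────────
  a b c d e f g h

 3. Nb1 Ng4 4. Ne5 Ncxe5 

  a b c d e f g h
  ─────────────────
8│♜ · ♝ ♛ ♚ ♝ · ♜│8
7│♟ ♟ ♟ ♟ ♟ ♟ ♟ ♟│7
6│· · · · · · · ·│6
5│· · · · ♞ · · ·│5
4│· · · · · · ♞ ·│4
3│· · · · · · · ·│3
2│♙ ♙ ♙ ♙ ♙ ♙ ♙ ♙│2
1│♖ ♘ ♗ ♕ ♔ ♗ · ♖│1
  ─────────────────
  a b c d e f g h

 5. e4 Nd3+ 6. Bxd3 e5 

  a b c d e f g h
  ─────────────────
8│♜ · ♝ ♛ ♚ ♝ · ♜│8
7│♟ ♟ ♟ ♟ · ♟ ♟ ♟│7
6│· · · · · · · ·│6
5│· · · · ♟ · · ·│5
4│· · · · ♙ · ♞ ·│4
3│· · · ♗ · · · ·│3
2│♙ ♙ ♙ ♙ · ♙ ♙ ♙│2
1│♖ ♘ ♗ ♕ ♔ · · ♖│1
  ─────────────────
  a b c d e f g h

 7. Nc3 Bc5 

  a b c d e f g h
  ─────────────────
8│♜ · ♝ ♛ ♚ · · ♜│8
7│♟ ♟ ♟ ♟ · ♟ ♟ ♟│7
6│· · · · · · · ·│6
5│· · ♝ · ♟ · · ·│5
4│· · · · ♙ · ♞ ·│4
3│· · ♘ ♗ · · · ·│3
2│♙ ♙ ♙ ♙ · ♙ ♙ ♙│2
1│♖ · ♗ ♕ ♔ · · ♖│1
  ─────────────────
  a b c d e f g h


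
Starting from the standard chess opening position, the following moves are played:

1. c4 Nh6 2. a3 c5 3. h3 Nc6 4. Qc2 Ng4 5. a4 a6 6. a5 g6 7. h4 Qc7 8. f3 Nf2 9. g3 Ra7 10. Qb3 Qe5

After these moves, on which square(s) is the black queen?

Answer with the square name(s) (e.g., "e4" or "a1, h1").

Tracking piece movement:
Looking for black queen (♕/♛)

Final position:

  a b c d e f g h
  ─────────────────
8│· · ♝ · ♚ ♝ · ♜│8
7│♜ ♟ · ♟ ♟ ♟ · ♟│7
6│♟ · ♞ · · · ♟ ·│6
5│♙ · ♟ · ♛ · · ·│5
4│· · ♙ · · · · ♙│4
3│· ♕ · · · ♙ ♙ ·│3
2│· ♙ · ♙ ♙ ♞ · ·│2
1│♖ ♘ ♗ · ♔ ♗ ♘ ♖│1
  ─────────────────
  a b c d e f g h


e5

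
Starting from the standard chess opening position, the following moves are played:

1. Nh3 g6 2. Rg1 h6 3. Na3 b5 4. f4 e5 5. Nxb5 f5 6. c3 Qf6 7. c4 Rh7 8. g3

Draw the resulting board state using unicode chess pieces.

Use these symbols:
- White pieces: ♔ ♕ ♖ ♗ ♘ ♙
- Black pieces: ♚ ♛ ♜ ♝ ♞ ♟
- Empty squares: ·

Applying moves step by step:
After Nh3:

♜ ♞ ♝ ♛ ♚ ♝ ♞ ♜
♟ ♟ ♟ ♟ ♟ ♟ ♟ ♟
· · · · · · · ·
· · · · · · · ·
· · · · · · · ·
· · · · · · · ♘
♙ ♙ ♙ ♙ ♙ ♙ ♙ ♙
♖ ♘ ♗ ♕ ♔ ♗ · ♖


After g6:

♜ ♞ ♝ ♛ ♚ ♝ ♞ ♜
♟ ♟ ♟ ♟ ♟ ♟ · ♟
· · · · · · ♟ ·
· · · · · · · ·
· · · · · · · ·
· · · · · · · ♘
♙ ♙ ♙ ♙ ♙ ♙ ♙ ♙
♖ ♘ ♗ ♕ ♔ ♗ · ♖


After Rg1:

♜ ♞ ♝ ♛ ♚ ♝ ♞ ♜
♟ ♟ ♟ ♟ ♟ ♟ · ♟
· · · · · · ♟ ·
· · · · · · · ·
· · · · · · · ·
· · · · · · · ♘
♙ ♙ ♙ ♙ ♙ ♙ ♙ ♙
♖ ♘ ♗ ♕ ♔ ♗ ♖ ·


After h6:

♜ ♞ ♝ ♛ ♚ ♝ ♞ ♜
♟ ♟ ♟ ♟ ♟ ♟ · ·
· · · · · · ♟ ♟
· · · · · · · ·
· · · · · · · ·
· · · · · · · ♘
♙ ♙ ♙ ♙ ♙ ♙ ♙ ♙
♖ ♘ ♗ ♕ ♔ ♗ ♖ ·


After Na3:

♜ ♞ ♝ ♛ ♚ ♝ ♞ ♜
♟ ♟ ♟ ♟ ♟ ♟ · ·
· · · · · · ♟ ♟
· · · · · · · ·
· · · · · · · ·
♘ · · · · · · ♘
♙ ♙ ♙ ♙ ♙ ♙ ♙ ♙
♖ · ♗ ♕ ♔ ♗ ♖ ·


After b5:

♜ ♞ ♝ ♛ ♚ ♝ ♞ ♜
♟ · ♟ ♟ ♟ ♟ · ·
· · · · · · ♟ ♟
· ♟ · · · · · ·
· · · · · · · ·
♘ · · · · · · ♘
♙ ♙ ♙ ♙ ♙ ♙ ♙ ♙
♖ · ♗ ♕ ♔ ♗ ♖ ·


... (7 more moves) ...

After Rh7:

♜ ♞ ♝ · ♚ ♝ ♞ ·
♟ · ♟ ♟ · · · ♜
· · · · · ♛ ♟ ♟
· ♘ · · ♟ ♟ · ·
· · ♙ · · ♙ · ·
· · · · · · · ♘
♙ ♙ · ♙ ♙ · ♙ ♙
♖ · ♗ ♕ ♔ ♗ ♖ ·


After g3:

♜ ♞ ♝ · ♚ ♝ ♞ ·
♟ · ♟ ♟ · · · ♜
· · · · · ♛ ♟ ♟
· ♘ · · ♟ ♟ · ·
· · ♙ · · ♙ · ·
· · · · · · ♙ ♘
♙ ♙ · ♙ ♙ · · ♙
♖ · ♗ ♕ ♔ ♗ ♖ ·



  a b c d e f g h
  ─────────────────
8│♜ ♞ ♝ · ♚ ♝ ♞ ·│8
7│♟ · ♟ ♟ · · · ♜│7
6│· · · · · ♛ ♟ ♟│6
5│· ♘ · · ♟ ♟ · ·│5
4│· · ♙ · · ♙ · ·│4
3│· · · · · · ♙ ♘│3
2│♙ ♙ · ♙ ♙ · · ♙│2
1│♖ · ♗ ♕ ♔ ♗ ♖ ·│1
  ─────────────────
  a b c d e f g h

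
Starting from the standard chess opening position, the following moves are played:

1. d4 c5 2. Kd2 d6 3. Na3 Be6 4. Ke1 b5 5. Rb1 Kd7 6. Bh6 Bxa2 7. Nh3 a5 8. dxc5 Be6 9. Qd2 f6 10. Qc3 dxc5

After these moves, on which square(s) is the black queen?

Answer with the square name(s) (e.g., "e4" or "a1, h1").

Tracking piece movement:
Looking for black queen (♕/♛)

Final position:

  a b c d e f g h
  ─────────────────
8│♜ ♞ · ♛ · ♝ ♞ ♜│8
7│· · · ♚ ♟ · ♟ ♟│7
6│· · · · ♝ ♟ · ♗│6
5│♟ ♟ ♟ · · · · ·│5
4│· · · · · · · ·│4
3│♘ · ♕ · · · · ♘│3
2│· ♙ ♙ · ♙ ♙ ♙ ♙│2
1│· ♖ · · ♔ ♗ · ♖│1
  ─────────────────
  a b c d e f g h


d8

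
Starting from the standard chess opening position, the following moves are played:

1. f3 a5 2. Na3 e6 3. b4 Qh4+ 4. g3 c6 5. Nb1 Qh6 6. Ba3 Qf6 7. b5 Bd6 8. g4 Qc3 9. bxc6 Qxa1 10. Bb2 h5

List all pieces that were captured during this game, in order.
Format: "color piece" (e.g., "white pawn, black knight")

Tracking captures:
  bxc6: captured black pawn
  Qxa1: captured white rook

black pawn, white rook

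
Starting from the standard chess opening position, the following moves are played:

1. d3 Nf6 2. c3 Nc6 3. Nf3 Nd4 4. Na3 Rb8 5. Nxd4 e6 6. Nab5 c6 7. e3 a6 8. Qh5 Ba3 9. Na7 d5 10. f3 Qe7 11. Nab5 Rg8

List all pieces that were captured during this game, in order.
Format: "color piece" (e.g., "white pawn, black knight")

Tracking captures:
  Nxd4: captured black knight

black knight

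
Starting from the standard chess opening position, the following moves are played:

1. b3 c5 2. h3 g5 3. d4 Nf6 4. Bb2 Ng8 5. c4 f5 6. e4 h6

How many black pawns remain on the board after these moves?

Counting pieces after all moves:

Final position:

  a b c d e f g h
  ─────────────────
8│♜ ♞ ♝ ♛ ♚ ♝ ♞ ♜│8
7│♟ ♟ · ♟ ♟ · · ·│7
6│· · · · · · · ♟│6
5│· · ♟ · · ♟ ♟ ·│5
4│· · ♙ ♙ ♙ · · ·│4
3│· ♙ · · · · · ♙│3
2│♙ ♗ · · · ♙ ♙ ·│2
1│♖ ♘ · ♕ ♔ ♗ ♘ ♖│1
  ─────────────────
  a b c d e f g h


8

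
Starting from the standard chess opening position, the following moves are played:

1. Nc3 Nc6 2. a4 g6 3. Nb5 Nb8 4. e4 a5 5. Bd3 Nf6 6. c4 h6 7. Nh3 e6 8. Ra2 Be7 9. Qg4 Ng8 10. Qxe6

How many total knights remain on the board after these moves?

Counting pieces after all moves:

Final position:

  a b c d e f g h
  ─────────────────
8│♜ ♞ ♝ ♛ ♚ · ♞ ♜│8
7│· ♟ ♟ ♟ ♝ ♟ · ·│7
6│· · · · ♕ · ♟ ♟│6
5│♟ ♘ · · · · · ·│5
4│♙ · ♙ · ♙ · · ·│4
3│· · · ♗ · · · ♘│3
2│♖ ♙ · ♙ · ♙ ♙ ♙│2
1│· · ♗ · ♔ · · ♖│1
  ─────────────────
  a b c d e f g h


4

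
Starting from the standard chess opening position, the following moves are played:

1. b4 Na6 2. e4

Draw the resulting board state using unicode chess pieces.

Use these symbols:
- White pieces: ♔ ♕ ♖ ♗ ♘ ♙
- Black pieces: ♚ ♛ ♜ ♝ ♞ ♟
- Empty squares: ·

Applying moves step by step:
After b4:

♜ ♞ ♝ ♛ ♚ ♝ ♞ ♜
♟ ♟ ♟ ♟ ♟ ♟ ♟ ♟
· · · · · · · ·
· · · · · · · ·
· ♙ · · · · · ·
· · · · · · · ·
♙ · ♙ ♙ ♙ ♙ ♙ ♙
♖ ♘ ♗ ♕ ♔ ♗ ♘ ♖


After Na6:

♜ · ♝ ♛ ♚ ♝ ♞ ♜
♟ ♟ ♟ ♟ ♟ ♟ ♟ ♟
♞ · · · · · · ·
· · · · · · · ·
· ♙ · · · · · ·
· · · · · · · ·
♙ · ♙ ♙ ♙ ♙ ♙ ♙
♖ ♘ ♗ ♕ ♔ ♗ ♘ ♖


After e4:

♜ · ♝ ♛ ♚ ♝ ♞ ♜
♟ ♟ ♟ ♟ ♟ ♟ ♟ ♟
♞ · · · · · · ·
· · · · · · · ·
· ♙ · · ♙ · · ·
· · · · · · · ·
♙ · ♙ ♙ · ♙ ♙ ♙
♖ ♘ ♗ ♕ ♔ ♗ ♘ ♖



  a b c d e f g h
  ─────────────────
8│♜ · ♝ ♛ ♚ ♝ ♞ ♜│8
7│♟ ♟ ♟ ♟ ♟ ♟ ♟ ♟│7
6│♞ · · · · · · ·│6
5│· · · · · · · ·│5
4│· ♙ · · ♙ · · ·│4
3│· · · · · · · ·│3
2│♙ · ♙ ♙ · ♙ ♙ ♙│2
1│♖ ♘ ♗ ♕ ♔ ♗ ♘ ♖│1
  ─────────────────
  a b c d e f g h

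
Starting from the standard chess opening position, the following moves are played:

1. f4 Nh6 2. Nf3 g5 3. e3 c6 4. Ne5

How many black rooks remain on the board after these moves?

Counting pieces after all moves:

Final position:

  a b c d e f g h
  ─────────────────
8│♜ ♞ ♝ ♛ ♚ ♝ · ♜│8
7│♟ ♟ · ♟ ♟ ♟ · ♟│7
6│· · ♟ · · · · ♞│6
5│· · · · ♘ · ♟ ·│5
4│· · · · · ♙ · ·│4
3│· · · · ♙ · · ·│3
2│♙ ♙ ♙ ♙ · · ♙ ♙│2
1│♖ ♘ ♗ ♕ ♔ ♗ · ♖│1
  ─────────────────
  a b c d e f g h


2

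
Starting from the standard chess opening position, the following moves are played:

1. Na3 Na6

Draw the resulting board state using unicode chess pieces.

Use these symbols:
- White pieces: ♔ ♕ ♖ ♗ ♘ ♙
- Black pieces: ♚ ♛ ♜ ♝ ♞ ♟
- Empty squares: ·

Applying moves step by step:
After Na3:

♜ ♞ ♝ ♛ ♚ ♝ ♞ ♜
♟ ♟ ♟ ♟ ♟ ♟ ♟ ♟
· · · · · · · ·
· · · · · · · ·
· · · · · · · ·
♘ · · · · · · ·
♙ ♙ ♙ ♙ ♙ ♙ ♙ ♙
♖ · ♗ ♕ ♔ ♗ ♘ ♖


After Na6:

♜ · ♝ ♛ ♚ ♝ ♞ ♜
♟ ♟ ♟ ♟ ♟ ♟ ♟ ♟
♞ · · · · · · ·
· · · · · · · ·
· · · · · · · ·
♘ · · · · · · ·
♙ ♙ ♙ ♙ ♙ ♙ ♙ ♙
♖ · ♗ ♕ ♔ ♗ ♘ ♖



  a b c d e f g h
  ─────────────────
8│♜ · ♝ ♛ ♚ ♝ ♞ ♜│8
7│♟ ♟ ♟ ♟ ♟ ♟ ♟ ♟│7
6│♞ · · · · · · ·│6
5│· · · · · · · ·│5
4│· · · · · · · ·│4
3│♘ · · · · · · ·│3
2│♙ ♙ ♙ ♙ ♙ ♙ ♙ ♙│2
1│♖ · ♗ ♕ ♔ ♗ ♘ ♖│1
  ─────────────────
  a b c d e f g h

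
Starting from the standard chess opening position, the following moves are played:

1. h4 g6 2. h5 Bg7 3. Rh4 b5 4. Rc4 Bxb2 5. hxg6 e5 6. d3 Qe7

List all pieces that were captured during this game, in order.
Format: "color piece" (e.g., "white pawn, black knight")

Tracking captures:
  Bxb2: captured white pawn
  hxg6: captured black pawn

white pawn, black pawn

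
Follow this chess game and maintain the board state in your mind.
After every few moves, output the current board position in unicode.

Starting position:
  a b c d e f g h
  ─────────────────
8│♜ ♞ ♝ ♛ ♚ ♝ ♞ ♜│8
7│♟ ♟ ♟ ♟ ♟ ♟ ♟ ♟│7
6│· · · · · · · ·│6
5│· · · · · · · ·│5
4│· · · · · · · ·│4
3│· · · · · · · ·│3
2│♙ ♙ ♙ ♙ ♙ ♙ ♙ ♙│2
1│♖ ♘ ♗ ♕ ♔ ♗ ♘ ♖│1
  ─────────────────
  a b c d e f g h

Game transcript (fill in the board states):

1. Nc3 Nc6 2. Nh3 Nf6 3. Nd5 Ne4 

  a b c d e f g h
  ─────────────────
8│♜ · ♝ ♛ ♚ ♝ · ♜│8
7│♟ ♟ ♟ ♟ ♟ ♟ ♟ ♟│7
6│· · ♞ · · · · ·│6
5│· · · ♘ · · · ·│5
4│· · · · ♞ · · ·│4
3│· · · · · · · ♘│3
2│♙ ♙ ♙ ♙ ♙ ♙ ♙ ♙│2
1│♖ · ♗ ♕ ♔ ♗ · ♖│1
  ─────────────────
  a b c d e f g h

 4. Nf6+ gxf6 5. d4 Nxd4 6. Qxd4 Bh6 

  a b c d e f g h
  ─────────────────
8│♜ · ♝ ♛ ♚ · · ♜│8
7│♟ ♟ ♟ ♟ ♟ ♟ · ♟│7
6│· · · · · ♟ · ♝│6
5│· · · · · · · ·│5
4│· · · ♕ ♞ · · ·│4
3│· · · · · · · ♘│3
2│♙ ♙ ♙ · ♙ ♙ ♙ ♙│2
1│♖ · ♗ · ♔ ♗ · ♖│1
  ─────────────────
  a b c d e f g h

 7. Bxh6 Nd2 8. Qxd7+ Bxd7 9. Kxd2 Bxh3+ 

  a b c d e f g h
  ─────────────────
8│♜ · · ♛ ♚ · · ♜│8
7│♟ ♟ ♟ · ♟ ♟ · ♟│7
6│· · · · · ♟ · ♗│6
5│· · · · · · · ·│5
4│· · · · · · · ·│4
3│· · · · · · · ♝│3
2│♙ ♙ ♙ ♔ ♙ ♙ ♙ ♙│2
1│♖ · · · · ♗ · ♖│1
  ─────────────────
  a b c d e f g h

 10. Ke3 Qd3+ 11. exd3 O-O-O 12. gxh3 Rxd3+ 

  a b c d e f g h
  ─────────────────
8│· · ♚ · · · · ♜│8
7│♟ ♟ ♟ · ♟ ♟ · ♟│7
6│· · · · · ♟ · ♗│6
5│· · · · · · · ·│5
4│· · · · · · · ·│4
3│· · · ♜ ♔ · · ♙│3
2│♙ ♙ ♙ · · ♙ · ♙│2
1│♖ · · · · ♗ · ♖│1
  ─────────────────
  a b c d e f g h

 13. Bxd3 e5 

  a b c d e f g h
  ─────────────────
8│· · ♚ · · · · ♜│8
7│♟ ♟ ♟ · · ♟ · ♟│7
6│· · · · · ♟ · ♗│6
5│· · · · ♟ · · ·│5
4│· · · · · · · ·│4
3│· · · ♗ ♔ · · ♙│3
2│♙ ♙ ♙ · · ♙ · ♙│2
1│♖ · · · · · · ♖│1
  ─────────────────
  a b c d e f g h


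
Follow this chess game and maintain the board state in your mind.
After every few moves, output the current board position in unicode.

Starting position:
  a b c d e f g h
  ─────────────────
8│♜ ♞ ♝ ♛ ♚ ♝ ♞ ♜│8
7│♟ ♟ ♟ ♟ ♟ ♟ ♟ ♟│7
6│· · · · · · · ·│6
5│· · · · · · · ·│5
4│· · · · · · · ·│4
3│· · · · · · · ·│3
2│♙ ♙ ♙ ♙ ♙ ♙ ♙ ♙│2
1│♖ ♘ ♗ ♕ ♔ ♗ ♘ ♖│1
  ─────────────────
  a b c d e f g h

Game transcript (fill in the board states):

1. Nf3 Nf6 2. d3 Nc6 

  a b c d e f g h
  ─────────────────
8│♜ · ♝ ♛ ♚ ♝ · ♜│8
7│♟ ♟ ♟ ♟ ♟ ♟ ♟ ♟│7
6│· · ♞ · · ♞ · ·│6
5│· · · · · · · ·│5
4│· · · · · · · ·│4
3│· · · ♙ · ♘ · ·│3
2│♙ ♙ ♙ · ♙ ♙ ♙ ♙│2
1│♖ ♘ ♗ ♕ ♔ ♗ · ♖│1
  ─────────────────
  a b c d e f g h

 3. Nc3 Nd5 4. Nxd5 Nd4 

  a b c d e f g h
  ─────────────────
8│♜ · ♝ ♛ ♚ ♝ · ♜│8
7│♟ ♟ ♟ ♟ ♟ ♟ ♟ ♟│7
6│· · · · · · · ·│6
5│· · · ♘ · · · ·│5
4│· · · ♞ · · · ·│4
3│· · · ♙ · ♘ · ·│3
2│♙ ♙ ♙ · ♙ ♙ ♙ ♙│2
1│♖ · ♗ ♕ ♔ ♗ · ♖│1
  ─────────────────
  a b c d e f g h

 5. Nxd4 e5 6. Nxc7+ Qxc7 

  a b c d e f g h
  ─────────────────
8│♜ · ♝ · ♚ ♝ · ♜│8
7│♟ ♟ ♛ ♟ · ♟ ♟ ♟│7
6│· · · · · · · ·│6
5│· · · · ♟ · · ·│5
4│· · · ♘ · · · ·│4
3│· · · ♙ · · · ·│3
2│♙ ♙ ♙ · ♙ ♙ ♙ ♙│2
1│♖ · ♗ ♕ ♔ ♗ · ♖│1
  ─────────────────
  a b c d e f g h

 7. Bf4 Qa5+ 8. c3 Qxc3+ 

  a b c d e f g h
  ─────────────────
8│♜ · ♝ · ♚ ♝ · ♜│8
7│♟ ♟ · ♟ · ♟ ♟ ♟│7
6│· · · · · · · ·│6
5│· · · · ♟ · · ·│5
4│· · · ♘ · ♗ · ·│4
3│· · ♛ ♙ · · · ·│3
2│♙ ♙ · · ♙ ♙ ♙ ♙│2
1│♖ · · ♕ ♔ ♗ · ♖│1
  ─────────────────
  a b c d e f g h

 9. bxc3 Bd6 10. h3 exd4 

  a b c d e f g h
  ─────────────────
8│♜ · ♝ · ♚ · · ♜│8
7│♟ ♟ · ♟ · ♟ ♟ ♟│7
6│· · · ♝ · · · ·│6
5│· · · · · · · ·│5
4│· · · ♟ · ♗ · ·│4
3│· · ♙ ♙ · · · ♙│3
2│♙ · · · ♙ ♙ ♙ ·│2
1│♖ · · ♕ ♔ ♗ · ♖│1
  ─────────────────
  a b c d e f g h



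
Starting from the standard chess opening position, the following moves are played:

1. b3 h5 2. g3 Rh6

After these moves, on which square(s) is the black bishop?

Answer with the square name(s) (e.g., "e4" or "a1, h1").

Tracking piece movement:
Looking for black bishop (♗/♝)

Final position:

  a b c d e f g h
  ─────────────────
8│♜ ♞ ♝ ♛ ♚ ♝ ♞ ·│8
7│♟ ♟ ♟ ♟ ♟ ♟ ♟ ·│7
6│· · · · · · · ♜│6
5│· · · · · · · ♟│5
4│· · · · · · · ·│4
3│· ♙ · · · · ♙ ·│3
2│♙ · ♙ ♙ ♙ ♙ · ♙│2
1│♖ ♘ ♗ ♕ ♔ ♗ ♘ ♖│1
  ─────────────────
  a b c d e f g h


c8, f8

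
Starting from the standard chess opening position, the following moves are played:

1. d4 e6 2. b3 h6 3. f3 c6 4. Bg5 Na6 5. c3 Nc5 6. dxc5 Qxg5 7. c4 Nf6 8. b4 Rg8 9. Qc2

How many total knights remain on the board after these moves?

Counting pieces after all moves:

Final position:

  a b c d e f g h
  ─────────────────
8│♜ · ♝ · ♚ ♝ ♜ ·│8
7│♟ ♟ · ♟ · ♟ ♟ ·│7
6│· · ♟ · ♟ ♞ · ♟│6
5│· · ♙ · · · ♛ ·│5
4│· ♙ ♙ · · · · ·│4
3│· · · · · ♙ · ·│3
2│♙ · ♕ · ♙ · ♙ ♙│2
1│♖ ♘ · · ♔ ♗ ♘ ♖│1
  ─────────────────
  a b c d e f g h


3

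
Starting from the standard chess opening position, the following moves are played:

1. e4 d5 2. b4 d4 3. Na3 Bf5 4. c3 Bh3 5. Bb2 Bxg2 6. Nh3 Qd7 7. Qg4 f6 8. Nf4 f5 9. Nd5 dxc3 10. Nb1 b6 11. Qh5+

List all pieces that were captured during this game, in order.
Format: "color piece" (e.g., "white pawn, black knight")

Tracking captures:
  Bxg2: captured white pawn
  dxc3: captured white pawn

white pawn, white pawn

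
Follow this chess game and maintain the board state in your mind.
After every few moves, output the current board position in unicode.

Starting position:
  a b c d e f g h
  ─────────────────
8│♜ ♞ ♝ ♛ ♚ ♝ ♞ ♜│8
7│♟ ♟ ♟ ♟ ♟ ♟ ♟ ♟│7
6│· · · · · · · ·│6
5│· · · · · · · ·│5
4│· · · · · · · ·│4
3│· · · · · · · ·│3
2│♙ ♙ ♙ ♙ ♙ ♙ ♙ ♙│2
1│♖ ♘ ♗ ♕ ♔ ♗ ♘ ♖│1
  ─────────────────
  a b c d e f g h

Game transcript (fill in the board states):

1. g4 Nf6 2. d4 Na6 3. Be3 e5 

  a b c d e f g h
  ─────────────────
8│♜ · ♝ ♛ ♚ ♝ · ♜│8
7│♟ ♟ ♟ ♟ · ♟ ♟ ♟│7
6│♞ · · · · ♞ · ·│6
5│· · · · ♟ · · ·│5
4│· · · ♙ · · ♙ ·│4
3│· · · · ♗ · · ·│3
2│♙ ♙ ♙ · ♙ ♙ · ♙│2
1│♖ ♘ · ♕ ♔ ♗ ♘ ♖│1
  ─────────────────
  a b c d e f g h

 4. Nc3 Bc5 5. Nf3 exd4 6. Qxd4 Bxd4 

  a b c d e f g h
  ─────────────────
8│♜ · ♝ ♛ ♚ · · ♜│8
7│♟ ♟ ♟ ♟ · ♟ ♟ ♟│7
6│♞ · · · · ♞ · ·│6
5│· · · · · · · ·│5
4│· · · ♝ · · ♙ ·│4
3│· · ♘ · ♗ ♘ · ·│3
2│♙ ♙ ♙ · ♙ ♙ · ♙│2
1│♖ · · · ♔ ♗ · ♖│1
  ─────────────────
  a b c d e f g h

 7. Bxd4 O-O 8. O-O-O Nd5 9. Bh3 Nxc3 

  a b c d e f g h
  ─────────────────
8│♜ · ♝ ♛ · ♜ ♚ ·│8
7│♟ ♟ ♟ ♟ · ♟ ♟ ♟│7
6│♞ · · · · · · ·│6
5│· · · · · · · ·│5
4│· · · ♗ · · ♙ ·│4
3│· · ♞ · · ♘ · ♗│3
2│♙ ♙ ♙ · ♙ ♙ · ♙│2
1│· · ♔ ♖ · · · ♖│1
  ─────────────────
  a b c d e f g h

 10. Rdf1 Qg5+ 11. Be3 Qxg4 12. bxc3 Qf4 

  a b c d e f g h
  ─────────────────
8│♜ · ♝ · · ♜ ♚ ·│8
7│♟ ♟ ♟ ♟ · ♟ ♟ ♟│7
6│♞ · · · · · · ·│6
5│· · · · · · · ·│5
4│· · · · · ♛ · ·│4
3│· · ♙ · ♗ ♘ · ♗│3
2│♙ · ♙ · ♙ ♙ · ♙│2
1│· · ♔ · · ♖ · ♖│1
  ─────────────────
  a b c d e f g h

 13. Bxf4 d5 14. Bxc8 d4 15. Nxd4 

  a b c d e f g h
  ─────────────────
8│♜ · ♗ · · ♜ ♚ ·│8
7│♟ ♟ ♟ · · ♟ ♟ ♟│7
6│♞ · · · · · · ·│6
5│· · · · · · · ·│5
4│· · · ♘ · ♗ · ·│4
3│· · ♙ · · · · ·│3
2│♙ · ♙ · ♙ ♙ · ♙│2
1│· · ♔ · · ♖ · ♖│1
  ─────────────────
  a b c d e f g h


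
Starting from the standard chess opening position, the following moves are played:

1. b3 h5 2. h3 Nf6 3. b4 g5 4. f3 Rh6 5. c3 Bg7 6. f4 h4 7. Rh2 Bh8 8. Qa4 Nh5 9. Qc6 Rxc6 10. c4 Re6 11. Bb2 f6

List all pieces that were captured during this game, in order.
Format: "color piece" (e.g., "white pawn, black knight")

Tracking captures:
  Rxc6: captured white queen

white queen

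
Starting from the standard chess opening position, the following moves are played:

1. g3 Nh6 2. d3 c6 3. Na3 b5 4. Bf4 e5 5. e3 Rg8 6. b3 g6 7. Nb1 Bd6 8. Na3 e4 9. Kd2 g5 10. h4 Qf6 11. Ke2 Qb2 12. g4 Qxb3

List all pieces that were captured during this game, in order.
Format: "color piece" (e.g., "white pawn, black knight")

Tracking captures:
  Qxb3: captured white pawn

white pawn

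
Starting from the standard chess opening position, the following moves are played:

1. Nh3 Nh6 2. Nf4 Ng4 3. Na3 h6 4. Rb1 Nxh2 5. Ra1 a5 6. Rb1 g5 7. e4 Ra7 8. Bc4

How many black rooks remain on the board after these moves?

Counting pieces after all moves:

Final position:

  a b c d e f g h
  ─────────────────
8│· ♞ ♝ ♛ ♚ ♝ · ♜│8
7│♜ ♟ ♟ ♟ ♟ ♟ · ·│7
6│· · · · · · · ♟│6
5│♟ · · · · · ♟ ·│5
4│· · ♗ · ♙ ♘ · ·│4
3│♘ · · · · · · ·│3
2│♙ ♙ ♙ ♙ · ♙ ♙ ♞│2
1│· ♖ ♗ ♕ ♔ · · ♖│1
  ─────────────────
  a b c d e f g h


2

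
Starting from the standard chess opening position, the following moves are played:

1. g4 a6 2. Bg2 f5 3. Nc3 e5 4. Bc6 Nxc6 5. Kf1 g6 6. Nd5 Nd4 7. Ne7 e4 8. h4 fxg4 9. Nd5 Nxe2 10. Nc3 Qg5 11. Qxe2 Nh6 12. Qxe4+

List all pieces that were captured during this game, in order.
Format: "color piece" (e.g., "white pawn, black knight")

Tracking captures:
  Nxc6: captured white bishop
  fxg4: captured white pawn
  Nxe2: captured white pawn
  Qxe2: captured black knight
  Qxe4+: captured black pawn

white bishop, white pawn, white pawn, black knight, black pawn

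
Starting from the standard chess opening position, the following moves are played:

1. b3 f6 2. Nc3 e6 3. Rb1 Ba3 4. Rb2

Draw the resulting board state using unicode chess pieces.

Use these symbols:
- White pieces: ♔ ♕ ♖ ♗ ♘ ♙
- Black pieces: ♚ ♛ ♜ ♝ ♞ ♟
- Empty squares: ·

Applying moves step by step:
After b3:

♜ ♞ ♝ ♛ ♚ ♝ ♞ ♜
♟ ♟ ♟ ♟ ♟ ♟ ♟ ♟
· · · · · · · ·
· · · · · · · ·
· · · · · · · ·
· ♙ · · · · · ·
♙ · ♙ ♙ ♙ ♙ ♙ ♙
♖ ♘ ♗ ♕ ♔ ♗ ♘ ♖


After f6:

♜ ♞ ♝ ♛ ♚ ♝ ♞ ♜
♟ ♟ ♟ ♟ ♟ · ♟ ♟
· · · · · ♟ · ·
· · · · · · · ·
· · · · · · · ·
· ♙ · · · · · ·
♙ · ♙ ♙ ♙ ♙ ♙ ♙
♖ ♘ ♗ ♕ ♔ ♗ ♘ ♖


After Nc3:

♜ ♞ ♝ ♛ ♚ ♝ ♞ ♜
♟ ♟ ♟ ♟ ♟ · ♟ ♟
· · · · · ♟ · ·
· · · · · · · ·
· · · · · · · ·
· ♙ ♘ · · · · ·
♙ · ♙ ♙ ♙ ♙ ♙ ♙
♖ · ♗ ♕ ♔ ♗ ♘ ♖


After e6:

♜ ♞ ♝ ♛ ♚ ♝ ♞ ♜
♟ ♟ ♟ ♟ · · ♟ ♟
· · · · ♟ ♟ · ·
· · · · · · · ·
· · · · · · · ·
· ♙ ♘ · · · · ·
♙ · ♙ ♙ ♙ ♙ ♙ ♙
♖ · ♗ ♕ ♔ ♗ ♘ ♖


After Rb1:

♜ ♞ ♝ ♛ ♚ ♝ ♞ ♜
♟ ♟ ♟ ♟ · · ♟ ♟
· · · · ♟ ♟ · ·
· · · · · · · ·
· · · · · · · ·
· ♙ ♘ · · · · ·
♙ · ♙ ♙ ♙ ♙ ♙ ♙
· ♖ ♗ ♕ ♔ ♗ ♘ ♖


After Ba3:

♜ ♞ ♝ ♛ ♚ · ♞ ♜
♟ ♟ ♟ ♟ · · ♟ ♟
· · · · ♟ ♟ · ·
· · · · · · · ·
· · · · · · · ·
♝ ♙ ♘ · · · · ·
♙ · ♙ ♙ ♙ ♙ ♙ ♙
· ♖ ♗ ♕ ♔ ♗ ♘ ♖


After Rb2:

♜ ♞ ♝ ♛ ♚ · ♞ ♜
♟ ♟ ♟ ♟ · · ♟ ♟
· · · · ♟ ♟ · ·
· · · · · · · ·
· · · · · · · ·
♝ ♙ ♘ · · · · ·
♙ ♖ ♙ ♙ ♙ ♙ ♙ ♙
· · ♗ ♕ ♔ ♗ ♘ ♖



  a b c d e f g h
  ─────────────────
8│♜ ♞ ♝ ♛ ♚ · ♞ ♜│8
7│♟ ♟ ♟ ♟ · · ♟ ♟│7
6│· · · · ♟ ♟ · ·│6
5│· · · · · · · ·│5
4│· · · · · · · ·│4
3│♝ ♙ ♘ · · · · ·│3
2│♙ ♖ ♙ ♙ ♙ ♙ ♙ ♙│2
1│· · ♗ ♕ ♔ ♗ ♘ ♖│1
  ─────────────────
  a b c d e f g h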